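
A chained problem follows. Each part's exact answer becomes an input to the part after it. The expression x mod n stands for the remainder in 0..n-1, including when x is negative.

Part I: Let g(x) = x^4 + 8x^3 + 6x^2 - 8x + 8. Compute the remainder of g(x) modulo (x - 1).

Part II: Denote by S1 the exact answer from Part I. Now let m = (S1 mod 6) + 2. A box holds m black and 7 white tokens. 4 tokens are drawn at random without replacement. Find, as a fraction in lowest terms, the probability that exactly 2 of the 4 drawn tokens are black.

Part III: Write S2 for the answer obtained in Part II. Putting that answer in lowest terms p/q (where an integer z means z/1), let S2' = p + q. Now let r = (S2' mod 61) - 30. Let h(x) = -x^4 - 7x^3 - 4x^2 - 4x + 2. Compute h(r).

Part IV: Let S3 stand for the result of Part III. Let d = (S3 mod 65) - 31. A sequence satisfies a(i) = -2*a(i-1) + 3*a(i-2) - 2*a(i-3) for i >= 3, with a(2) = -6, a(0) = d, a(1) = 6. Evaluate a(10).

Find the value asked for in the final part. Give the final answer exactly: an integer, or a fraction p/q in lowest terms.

-174846

Part I: remainder = value at the root: 1*(1)^4 + 8*(1)^3 + 6*(1)^2 - 8*(1)^1 + 8 = (1) + (8) + (6) + (-8) + (8) = 15; answer 15
Part II: S1 = 15; m = 5; total draws C(12,4) = 495; favorable C(5,2)*C(7,2) = 210; P = 14/33; answer 14/33
Part III: S2 = 14/33; threaded value p + q = 47; r = 17; -1*(17)^4 - 7*(17)^3 - 4*(17)^2 - 4*(17)^1 + 2 = (-83521) + (-34391) + (-1156) + (-68) + (2) = -119134; answer -119134
Part IV: S3 = -119134; d = -20; a(3) = -2*(-6) + 3*(6) - 2*(-20) = 70; iterating: a(3)=70, a(4)=-170, a(5)=562, a(6)=-1774, a(7)=5574, a(8)=-17594, a(9)=55458, a(10)=-174846; answer -174846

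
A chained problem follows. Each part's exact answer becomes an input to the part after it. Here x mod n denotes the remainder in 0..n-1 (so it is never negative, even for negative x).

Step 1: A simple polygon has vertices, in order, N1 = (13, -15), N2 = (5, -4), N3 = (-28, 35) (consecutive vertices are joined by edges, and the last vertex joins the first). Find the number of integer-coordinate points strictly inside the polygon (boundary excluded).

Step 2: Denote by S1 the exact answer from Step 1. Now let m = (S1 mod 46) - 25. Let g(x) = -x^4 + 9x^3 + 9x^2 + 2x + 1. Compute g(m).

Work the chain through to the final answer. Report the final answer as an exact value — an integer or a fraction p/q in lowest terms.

-2

Step 1: cross terms: (13*-4 - 5*-15)=23, (5*35 - -28*-4)=63, (-28*-15 - 13*35)=-35; twice the area = |51| = 51; area = 51/2; boundary points = 1 + 3 + 1 = 5; strictly interior points = area - boundary/2 + 1 = 24; answer 24
Step 2: S1 = 24; m = -1; -1*(-1)^4 + 9*(-1)^3 + 9*(-1)^2 + 2*(-1)^1 + 1 = (-1) + (-9) + (9) + (-2) + (1) = -2; answer -2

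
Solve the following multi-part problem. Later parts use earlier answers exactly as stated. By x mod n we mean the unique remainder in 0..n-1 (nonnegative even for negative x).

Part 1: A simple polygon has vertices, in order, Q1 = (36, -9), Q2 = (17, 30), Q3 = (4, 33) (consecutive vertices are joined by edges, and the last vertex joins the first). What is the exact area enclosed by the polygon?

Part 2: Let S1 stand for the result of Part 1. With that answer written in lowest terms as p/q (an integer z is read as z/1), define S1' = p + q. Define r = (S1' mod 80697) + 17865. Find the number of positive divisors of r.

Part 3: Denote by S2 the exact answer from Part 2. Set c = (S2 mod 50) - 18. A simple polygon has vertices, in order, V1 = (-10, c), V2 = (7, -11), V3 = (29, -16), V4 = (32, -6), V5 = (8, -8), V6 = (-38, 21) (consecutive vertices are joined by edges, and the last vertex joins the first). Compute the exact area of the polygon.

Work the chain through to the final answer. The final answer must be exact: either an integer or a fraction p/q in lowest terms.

1151/2

Part 1: cross terms: (36*30 - 17*-9)=1233, (17*33 - 4*30)=441, (4*-9 - 36*33)=-1224; twice the area = |450| = 450; area = 225; answer 225
Part 2: S1 = 225; threaded value p + q = 226; r = 18091; 18091 = 79 * 229; number of divisors = (1+1) * (1+1) = 4; answer 4
Part 3: S2 = 4; c = -14; cross terms: (-10*-11 - 7*-14)=208, (7*-16 - 29*-11)=207, (29*-6 - 32*-16)=338, (32*-8 - 8*-6)=-208, (8*21 - -38*-8)=-136, (-38*-14 - -10*21)=742; twice the area = |1151| = 1151; area = 1151/2; answer 1151/2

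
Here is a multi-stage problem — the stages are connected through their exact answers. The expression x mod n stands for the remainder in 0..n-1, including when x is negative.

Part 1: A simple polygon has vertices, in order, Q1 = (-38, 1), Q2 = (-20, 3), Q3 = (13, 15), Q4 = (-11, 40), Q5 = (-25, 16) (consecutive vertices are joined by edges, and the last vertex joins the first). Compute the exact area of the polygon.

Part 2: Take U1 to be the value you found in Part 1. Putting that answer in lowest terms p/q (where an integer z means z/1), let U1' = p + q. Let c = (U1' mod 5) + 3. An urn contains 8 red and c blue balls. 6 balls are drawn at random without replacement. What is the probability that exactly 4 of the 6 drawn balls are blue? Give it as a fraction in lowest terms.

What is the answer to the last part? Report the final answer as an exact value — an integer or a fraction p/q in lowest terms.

Part 1: cross terms: (-38*3 - -20*1)=-94, (-20*15 - 13*3)=-339, (13*40 - -11*15)=685, (-11*16 - -25*40)=824, (-25*1 - -38*16)=583; twice the area = |1659| = 1659; area = 1659/2; answer 1659/2
Part 2: U1 = 1659/2; threaded value p + q = 1661; c = 4; total draws C(12,6) = 924; favorable C(4,4)*C(8,2) = 28; P = 1/33; answer 1/33

1/33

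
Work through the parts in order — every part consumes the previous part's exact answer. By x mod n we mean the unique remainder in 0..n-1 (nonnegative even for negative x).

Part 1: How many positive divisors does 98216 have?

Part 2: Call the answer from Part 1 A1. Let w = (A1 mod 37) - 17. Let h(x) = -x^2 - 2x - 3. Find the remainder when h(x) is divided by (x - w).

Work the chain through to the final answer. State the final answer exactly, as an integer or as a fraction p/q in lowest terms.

Part 1: 98216 = 2^3 * 12277; number of divisors = (3+1) * (1+1) = 8; answer 8
Part 2: A1 = 8; w = -9; remainder = value at the root: -1*(-9)^2 - 2*(-9)^1 - 3 = (-81) + (18) + (-3) = -66; answer -66

-66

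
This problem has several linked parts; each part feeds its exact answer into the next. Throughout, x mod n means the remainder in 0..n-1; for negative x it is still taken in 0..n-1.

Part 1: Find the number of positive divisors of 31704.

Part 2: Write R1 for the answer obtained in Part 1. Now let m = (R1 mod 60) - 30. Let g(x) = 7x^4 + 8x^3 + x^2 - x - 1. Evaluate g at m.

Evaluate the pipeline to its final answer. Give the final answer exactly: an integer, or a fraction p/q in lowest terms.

Part 1: 31704 = 2^3 * 3 * 1321; number of divisors = (3+1) * (1+1) * (1+1) = 16; answer 16
Part 2: R1 = 16; m = -14; 7*(-14)^4 + 8*(-14)^3 + 1*(-14)^2 - 1*(-14)^1 - 1 = (268912) + (-21952) + (196) + (14) + (-1) = 247169; answer 247169

247169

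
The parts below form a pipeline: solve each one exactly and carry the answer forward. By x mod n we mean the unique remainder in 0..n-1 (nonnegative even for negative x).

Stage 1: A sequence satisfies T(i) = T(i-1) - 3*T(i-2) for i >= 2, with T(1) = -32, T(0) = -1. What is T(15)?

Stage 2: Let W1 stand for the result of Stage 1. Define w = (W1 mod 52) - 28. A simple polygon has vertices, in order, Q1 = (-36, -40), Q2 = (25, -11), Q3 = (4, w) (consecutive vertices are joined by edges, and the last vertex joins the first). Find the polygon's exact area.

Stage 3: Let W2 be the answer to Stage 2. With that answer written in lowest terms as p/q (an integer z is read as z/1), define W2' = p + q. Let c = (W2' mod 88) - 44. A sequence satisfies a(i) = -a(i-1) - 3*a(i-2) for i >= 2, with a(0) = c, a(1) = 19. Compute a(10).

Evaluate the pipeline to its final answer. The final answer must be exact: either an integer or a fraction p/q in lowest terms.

4073

Stage 1: T(2) = 1*(-32) - 3*(-1) = -29; iterating: T(2)=-29, T(3)=67, T(4)=154, T(5)=-47, T(6)=-509, T(7)=-368, T(8)=1159, T(9)=2263, T(10)=-1214, T(11)=-8003, T(12)=-4361, T(13)=19648, T(14)=32731, T(15)=-26213; answer -26213
Stage 2: W1 = -26213; w = 19; cross terms: (-36*-11 - 25*-40)=1396, (25*19 - 4*-11)=519, (4*-40 - -36*19)=524; twice the area = |2439| = 2439; area = 2439/2; answer 2439/2
Stage 3: W2 = 2439/2; threaded value p + q = 2441; c = 21; a(2) = -1*(19) - 3*(21) = -82; iterating: a(2)=-82, a(3)=25, a(4)=221, a(5)=-296, a(6)=-367, a(7)=1255, a(8)=-154, a(9)=-3611, a(10)=4073; answer 4073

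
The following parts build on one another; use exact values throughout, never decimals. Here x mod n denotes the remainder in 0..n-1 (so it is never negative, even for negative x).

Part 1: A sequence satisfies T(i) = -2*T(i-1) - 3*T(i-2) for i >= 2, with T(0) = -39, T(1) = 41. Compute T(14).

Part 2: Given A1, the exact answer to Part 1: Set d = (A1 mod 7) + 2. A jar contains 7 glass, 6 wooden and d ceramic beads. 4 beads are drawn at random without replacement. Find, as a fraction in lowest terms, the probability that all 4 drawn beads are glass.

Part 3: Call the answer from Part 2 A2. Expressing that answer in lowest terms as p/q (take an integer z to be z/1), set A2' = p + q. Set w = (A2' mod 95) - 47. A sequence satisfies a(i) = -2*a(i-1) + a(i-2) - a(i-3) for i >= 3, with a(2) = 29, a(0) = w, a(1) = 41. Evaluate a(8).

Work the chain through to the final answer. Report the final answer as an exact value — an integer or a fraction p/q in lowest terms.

Part 1: T(2) = -2*(41) - 3*(-39) = 35; iterating: T(2)=35, T(3)=-193, T(4)=281, T(5)=17, T(6)=-877, T(7)=1703, T(8)=-775, T(9)=-3559, T(10)=9443, T(11)=-8209, T(12)=-11911, T(13)=48449, T(14)=-61165; answer -61165
Part 2: A1 = -61165; d = 3; total draws C(16,4) = 1820; favorable C(7,4) = 35; P = 1/52; answer 1/52
Part 3: A2 = 1/52; threaded value p + q = 53; w = 6; a(3) = -2*(29) + 1*(41) - 1*(6) = -23; iterating: a(3)=-23, a(4)=34, a(5)=-120, a(6)=297, a(7)=-748, a(8)=1913; answer 1913

1913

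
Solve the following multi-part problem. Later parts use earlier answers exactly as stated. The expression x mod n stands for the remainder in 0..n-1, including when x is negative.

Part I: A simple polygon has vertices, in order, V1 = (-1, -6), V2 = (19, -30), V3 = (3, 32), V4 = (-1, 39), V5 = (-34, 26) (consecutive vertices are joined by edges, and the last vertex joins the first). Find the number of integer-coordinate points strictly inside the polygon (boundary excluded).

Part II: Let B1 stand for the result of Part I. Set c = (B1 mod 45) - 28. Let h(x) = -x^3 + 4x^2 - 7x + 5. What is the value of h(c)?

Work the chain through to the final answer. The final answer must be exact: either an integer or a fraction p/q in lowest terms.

-2053

Part I: cross terms: (-1*-30 - 19*-6)=144, (19*32 - 3*-30)=698, (3*39 - -1*32)=149, (-1*26 - -34*39)=1300, (-34*-6 - -1*26)=230; twice the area = |2521| = 2521; area = 2521/2; boundary points = 4 + 2 + 1 + 1 + 1 = 9; strictly interior points = area - boundary/2 + 1 = 1257; answer 1257
Part II: B1 = 1257; c = 14; -1*(14)^3 + 4*(14)^2 - 7*(14)^1 + 5 = (-2744) + (784) + (-98) + (5) = -2053; answer -2053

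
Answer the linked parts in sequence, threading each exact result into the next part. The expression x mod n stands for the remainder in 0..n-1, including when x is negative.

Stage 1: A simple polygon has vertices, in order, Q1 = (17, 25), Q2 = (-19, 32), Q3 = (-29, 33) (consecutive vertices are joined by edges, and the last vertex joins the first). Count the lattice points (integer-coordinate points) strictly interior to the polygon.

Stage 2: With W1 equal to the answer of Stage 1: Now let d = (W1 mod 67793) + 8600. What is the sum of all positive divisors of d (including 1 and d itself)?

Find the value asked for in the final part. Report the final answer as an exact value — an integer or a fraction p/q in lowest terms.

Stage 1: cross terms: (17*32 - -19*25)=1019, (-19*33 - -29*32)=301, (-29*25 - 17*33)=-1286; twice the area = |34| = 34; area = 17; boundary points = 1 + 1 + 2 = 4; strictly interior points = area - boundary/2 + 1 = 16; answer 16
Stage 2: W1 = 16; d = 8616; 8616 = 2^3 * 3 * 359; sigma = (1 + 2 + 4 + 8) * (1 + 3) * (1 + 359) = 15 * 4 * 360 = 21600; answer 21600

21600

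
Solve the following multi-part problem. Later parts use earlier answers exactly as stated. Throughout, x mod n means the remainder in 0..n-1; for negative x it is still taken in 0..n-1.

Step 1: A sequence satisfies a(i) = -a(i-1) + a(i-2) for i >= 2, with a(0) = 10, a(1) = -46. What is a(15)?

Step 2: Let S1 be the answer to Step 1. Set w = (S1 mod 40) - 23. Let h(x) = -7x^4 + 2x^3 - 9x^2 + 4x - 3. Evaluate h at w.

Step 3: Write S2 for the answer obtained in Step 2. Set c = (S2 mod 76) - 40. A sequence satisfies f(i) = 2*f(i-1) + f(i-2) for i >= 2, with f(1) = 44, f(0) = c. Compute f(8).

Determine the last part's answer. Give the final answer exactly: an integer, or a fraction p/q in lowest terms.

Step 1: a(2) = -1*(-46) + 1*(10) = 56; iterating: a(2)=56, a(3)=-102, a(4)=158, a(5)=-260, a(6)=418, a(7)=-678, a(8)=1096, a(9)=-1774, a(10)=2870, a(11)=-4644, a(12)=7514, a(13)=-12158, a(14)=19672, a(15)=-31830; answer -31830
Step 2: S1 = -31830; w = -13; -7*(-13)^4 + 2*(-13)^3 - 9*(-13)^2 + 4*(-13)^1 - 3 = (-199927) + (-4394) + (-1521) + (-52) + (-3) = -205897; answer -205897
Step 3: S2 = -205897; c = 23; f(2) = 2*(44) + 1*(23) = 111; iterating: f(2)=111, f(3)=266, f(4)=643, f(5)=1552, f(6)=3747, f(7)=9046, f(8)=21839; answer 21839

21839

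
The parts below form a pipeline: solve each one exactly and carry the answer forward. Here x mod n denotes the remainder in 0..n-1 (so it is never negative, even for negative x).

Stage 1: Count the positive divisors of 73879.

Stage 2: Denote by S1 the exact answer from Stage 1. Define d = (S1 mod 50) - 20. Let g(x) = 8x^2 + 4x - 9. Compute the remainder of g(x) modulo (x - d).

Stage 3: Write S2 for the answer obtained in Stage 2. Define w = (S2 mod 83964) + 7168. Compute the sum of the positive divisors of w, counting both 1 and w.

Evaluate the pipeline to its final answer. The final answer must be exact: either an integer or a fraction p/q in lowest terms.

Stage 1: 73879 = 13 * 5683; number of divisors = (1+1) * (1+1) = 4; answer 4
Stage 2: S1 = 4; d = -16; remainder = value at the root: 8*(-16)^2 + 4*(-16)^1 - 9 = (2048) + (-64) + (-9) = 1975; answer 1975
Stage 3: S2 = 1975; w = 9143; 9143 = 41 * 223; sigma = (1 + 41) * (1 + 223) = 42 * 224 = 9408; answer 9408

9408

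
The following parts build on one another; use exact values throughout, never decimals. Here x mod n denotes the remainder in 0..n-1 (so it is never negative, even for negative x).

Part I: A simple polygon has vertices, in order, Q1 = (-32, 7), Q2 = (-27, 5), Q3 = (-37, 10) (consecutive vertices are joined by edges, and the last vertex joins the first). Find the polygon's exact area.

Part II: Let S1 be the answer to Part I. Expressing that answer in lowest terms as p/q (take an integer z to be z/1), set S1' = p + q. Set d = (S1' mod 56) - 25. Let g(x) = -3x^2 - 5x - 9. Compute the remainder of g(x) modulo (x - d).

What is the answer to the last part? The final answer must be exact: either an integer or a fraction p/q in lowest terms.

Part I: cross terms: (-32*5 - -27*7)=29, (-27*10 - -37*5)=-85, (-37*7 - -32*10)=61; twice the area = |5| = 5; area = 5/2; answer 5/2
Part II: S1 = 5/2; threaded value p + q = 7; d = -18; remainder = value at the root: -3*(-18)^2 - 5*(-18)^1 - 9 = (-972) + (90) + (-9) = -891; answer -891

-891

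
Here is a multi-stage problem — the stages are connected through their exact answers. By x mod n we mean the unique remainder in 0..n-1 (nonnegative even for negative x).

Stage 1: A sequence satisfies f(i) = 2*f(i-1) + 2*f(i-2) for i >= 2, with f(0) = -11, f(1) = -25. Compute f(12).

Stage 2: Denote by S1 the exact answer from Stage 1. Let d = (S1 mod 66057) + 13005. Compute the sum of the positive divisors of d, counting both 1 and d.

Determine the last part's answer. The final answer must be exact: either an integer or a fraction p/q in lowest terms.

22464

Stage 1: f(2) = 2*(-25) + 2*(-11) = -72; iterating: f(2)=-72, f(3)=-194, f(4)=-532, f(5)=-1452, f(6)=-3968, f(7)=-10840, f(8)=-29616, f(9)=-80912, f(10)=-221056, f(11)=-603936, f(12)=-1649984; answer -1649984
Stage 2: S1 = -1649984; d = 14446; 14446 = 2 * 31 * 233; sigma = (1 + 2) * (1 + 31) * (1 + 233) = 3 * 32 * 234 = 22464; answer 22464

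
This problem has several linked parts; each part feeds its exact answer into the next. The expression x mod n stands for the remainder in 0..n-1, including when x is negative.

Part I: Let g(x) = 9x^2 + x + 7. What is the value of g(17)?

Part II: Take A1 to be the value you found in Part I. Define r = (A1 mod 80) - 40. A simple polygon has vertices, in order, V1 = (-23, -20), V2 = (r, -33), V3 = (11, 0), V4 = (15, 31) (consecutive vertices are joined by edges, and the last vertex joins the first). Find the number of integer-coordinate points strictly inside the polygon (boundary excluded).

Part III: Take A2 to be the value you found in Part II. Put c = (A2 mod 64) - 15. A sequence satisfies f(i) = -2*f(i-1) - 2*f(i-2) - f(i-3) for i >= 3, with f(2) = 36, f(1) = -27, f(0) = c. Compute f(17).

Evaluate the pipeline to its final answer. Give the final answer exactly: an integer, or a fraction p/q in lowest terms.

-22

Part I: 9*(17)^2 + 1*(17)^1 + 7 = (2601) + (17) + (7) = 2625; answer 2625
Part II: A1 = 2625; r = 25; cross terms: (-23*-33 - 25*-20)=1259, (25*0 - 11*-33)=363, (11*31 - 15*0)=341, (15*-20 - -23*31)=413; twice the area = |2376| = 2376; area = 1188; boundary points = 1 + 1 + 1 + 1 = 4; strictly interior points = area - boundary/2 + 1 = 1187; answer 1187
Part III: A2 = 1187; c = 20; f(3) = -2*(36) - 2*(-27) - 1*(20) = -38; iterating: f(3)=-38, f(4)=31, f(5)=-22, f(6)=20, f(7)=-27, f(8)=36, f(9)=-38, f(10)=31, f(11)=-22, f(12)=20, f(13)=-27, f(14)=36, f(15)=-38, f(16)=31, f(17)=-22; answer -22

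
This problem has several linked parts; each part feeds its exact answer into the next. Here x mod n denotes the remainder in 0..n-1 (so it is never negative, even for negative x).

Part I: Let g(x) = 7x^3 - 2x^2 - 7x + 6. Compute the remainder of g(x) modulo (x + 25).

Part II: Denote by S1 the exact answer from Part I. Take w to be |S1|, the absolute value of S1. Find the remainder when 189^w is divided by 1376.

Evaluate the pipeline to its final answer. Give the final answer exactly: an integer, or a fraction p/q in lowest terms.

1201

Part I: remainder = value at the root: 7*(-25)^3 - 2*(-25)^2 - 7*(-25)^1 + 6 = (-109375) + (-1250) + (175) + (6) = -110444; answer -110444
Part II: S1 = -110444; w = 110444; squarings mod 1376: 189^1=189, 189^2=1321, 189^4=273, 189^8=225, 189^16=1089, 189^32=1185, 189^64=705, 189^128=289, 189^256=961, 189^512=225, 189^1024=1089, 189^2048=1185, 189^4096=705, 189^8192=289, 189^16384=961, 189^32768=225, 189^65536=1089; 189^110444 = 189^4 * 189^8 * 189^32 * 189^64 * 189^256 * 189^512 * 189^1024 * 189^2048 * 189^8192 * 189^32768 * 189^65536 = 1201 (mod 1376); answer 1201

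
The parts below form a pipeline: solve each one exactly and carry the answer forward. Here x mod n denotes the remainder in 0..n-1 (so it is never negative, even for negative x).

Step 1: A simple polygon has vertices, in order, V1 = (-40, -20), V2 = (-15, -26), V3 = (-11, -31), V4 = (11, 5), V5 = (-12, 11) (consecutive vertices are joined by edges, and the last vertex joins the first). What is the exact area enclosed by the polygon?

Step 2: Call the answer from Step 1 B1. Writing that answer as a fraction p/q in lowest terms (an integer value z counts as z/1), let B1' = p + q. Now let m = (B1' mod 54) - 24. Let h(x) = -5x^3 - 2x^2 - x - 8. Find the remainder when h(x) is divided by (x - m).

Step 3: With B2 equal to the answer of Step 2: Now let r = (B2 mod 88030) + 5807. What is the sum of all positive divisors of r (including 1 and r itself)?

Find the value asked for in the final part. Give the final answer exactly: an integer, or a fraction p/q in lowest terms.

28800

Step 1: cross terms: (-40*-26 - -15*-20)=740, (-15*-31 - -11*-26)=179, (-11*5 - 11*-31)=286, (11*11 - -12*5)=181, (-12*-20 - -40*11)=680; twice the area = |2066| = 2066; area = 1033; answer 1033
Step 2: B1 = 1033; threaded value p + q = 1034; m = -16; remainder = value at the root: -5*(-16)^3 - 2*(-16)^2 - 1*(-16)^1 - 8 = (20480) + (-512) + (16) + (-8) = 19976; answer 19976
Step 3: B2 = 19976; r = 25783; 25783 = 19 * 23 * 59; sigma = (1 + 19) * (1 + 23) * (1 + 59) = 20 * 24 * 60 = 28800; answer 28800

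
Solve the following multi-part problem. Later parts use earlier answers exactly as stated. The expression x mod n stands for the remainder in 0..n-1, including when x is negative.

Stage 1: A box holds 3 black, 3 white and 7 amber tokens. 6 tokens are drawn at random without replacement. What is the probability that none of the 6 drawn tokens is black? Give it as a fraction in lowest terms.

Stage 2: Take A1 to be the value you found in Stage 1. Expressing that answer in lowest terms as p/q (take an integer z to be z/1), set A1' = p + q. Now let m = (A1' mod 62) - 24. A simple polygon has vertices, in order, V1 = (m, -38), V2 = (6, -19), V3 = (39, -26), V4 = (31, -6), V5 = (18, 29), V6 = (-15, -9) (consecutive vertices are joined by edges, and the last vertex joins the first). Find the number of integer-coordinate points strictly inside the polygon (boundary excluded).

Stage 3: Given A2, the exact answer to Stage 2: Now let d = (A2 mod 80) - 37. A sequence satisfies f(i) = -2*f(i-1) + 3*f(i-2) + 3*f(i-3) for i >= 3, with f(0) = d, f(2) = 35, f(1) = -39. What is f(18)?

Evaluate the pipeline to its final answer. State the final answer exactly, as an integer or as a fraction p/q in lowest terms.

184207748

Stage 1: total draws C(13,6) = 1716; favorable C(10,6) = 210; P = 35/286; answer 35/286
Stage 2: A1 = 35/286; threaded value p + q = 321; m = -13; cross terms: (-13*-19 - 6*-38)=475, (6*-26 - 39*-19)=585, (39*-6 - 31*-26)=572, (31*29 - 18*-6)=1007, (18*-9 - -15*29)=273, (-15*-38 - -13*-9)=453; twice the area = |3365| = 3365; area = 3365/2; boundary points = 19 + 1 + 4 + 1 + 1 + 1 = 27; strictly interior points = area - boundary/2 + 1 = 1670; answer 1670
Stage 3: A2 = 1670; d = 33; f(3) = -2*(35) + 3*(-39) + 3*(33) = -88; iterating: f(3)=-88, f(4)=164, f(5)=-487, f(6)=1202, f(7)=-3373, f(8)=8891, f(9)=-24295, f(10)=65144, f(11)=-176500, f(12)=475547, f(13)=-1285162, f(14)=3467465, f(15)=-9363775, f(16)=25274459, f(17)=-68237848, f(18)=184207748; answer 184207748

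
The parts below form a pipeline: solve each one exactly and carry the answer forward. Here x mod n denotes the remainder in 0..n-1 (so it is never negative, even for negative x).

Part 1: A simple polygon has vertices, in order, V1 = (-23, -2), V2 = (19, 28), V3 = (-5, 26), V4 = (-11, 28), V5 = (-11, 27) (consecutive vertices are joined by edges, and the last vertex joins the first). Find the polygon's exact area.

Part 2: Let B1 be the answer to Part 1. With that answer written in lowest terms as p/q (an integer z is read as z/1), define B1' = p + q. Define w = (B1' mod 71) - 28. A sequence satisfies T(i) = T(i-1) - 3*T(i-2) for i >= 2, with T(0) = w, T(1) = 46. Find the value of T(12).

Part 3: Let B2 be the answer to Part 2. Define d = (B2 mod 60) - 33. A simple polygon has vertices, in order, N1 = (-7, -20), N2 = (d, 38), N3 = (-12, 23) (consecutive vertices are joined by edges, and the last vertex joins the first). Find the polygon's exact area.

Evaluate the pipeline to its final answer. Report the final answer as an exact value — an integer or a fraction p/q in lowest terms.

Part 1: cross terms: (-23*28 - 19*-2)=-606, (19*26 - -5*28)=634, (-5*28 - -11*26)=146, (-11*27 - -11*28)=11, (-11*-2 - -23*27)=643; twice the area = |828| = 828; area = 414; answer 414
Part 2: B1 = 414; threaded value p + q = 415; w = 32; T(2) = 1*(46) - 3*(32) = -50; iterating: T(2)=-50, T(3)=-188, T(4)=-38, T(5)=526, T(6)=640, T(7)=-938, T(8)=-2858, T(9)=-44, T(10)=8530, T(11)=8662, T(12)=-16928; answer -16928
Part 3: B2 = -16928; d = 19; cross terms: (-7*38 - 19*-20)=114, (19*23 - -12*38)=893, (-12*-20 - -7*23)=401; twice the area = |1408| = 1408; area = 704; answer 704

704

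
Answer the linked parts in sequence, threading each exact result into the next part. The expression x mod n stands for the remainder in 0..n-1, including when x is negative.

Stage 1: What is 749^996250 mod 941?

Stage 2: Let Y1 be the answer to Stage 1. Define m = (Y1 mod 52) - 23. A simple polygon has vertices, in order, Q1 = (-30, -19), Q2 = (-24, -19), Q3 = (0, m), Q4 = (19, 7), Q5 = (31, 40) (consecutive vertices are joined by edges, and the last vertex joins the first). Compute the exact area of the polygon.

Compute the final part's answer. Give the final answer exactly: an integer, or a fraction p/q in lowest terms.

462

Stage 1: squarings mod 941: 749^1=749, 749^2=165, 749^4=877, 749^8=332, 749^16=127, 749^32=132, 749^64=486, 749^128=5, 749^256=25, 749^512=625, 749^1024=110, 749^2048=808, 749^4096=751, 749^8192=342, 749^16384=280, 749^32768=297, 749^65536=696, 749^131072=742, 749^262144=79, 749^524288=595; 749^996250 = 749^2 * 749^8 * 749^16 * 749^128 * 749^256 * 749^512 * 749^4096 * 749^8192 * 749^65536 * 749^131072 * 749^262144 * 749^524288 = 83 (mod 941); answer 83
Stage 2: Y1 = 83; m = 8; cross terms: (-30*-19 - -24*-19)=114, (-24*8 - 0*-19)=-192, (0*7 - 19*8)=-152, (19*40 - 31*7)=543, (31*-19 - -30*40)=611; twice the area = |924| = 924; area = 462; answer 462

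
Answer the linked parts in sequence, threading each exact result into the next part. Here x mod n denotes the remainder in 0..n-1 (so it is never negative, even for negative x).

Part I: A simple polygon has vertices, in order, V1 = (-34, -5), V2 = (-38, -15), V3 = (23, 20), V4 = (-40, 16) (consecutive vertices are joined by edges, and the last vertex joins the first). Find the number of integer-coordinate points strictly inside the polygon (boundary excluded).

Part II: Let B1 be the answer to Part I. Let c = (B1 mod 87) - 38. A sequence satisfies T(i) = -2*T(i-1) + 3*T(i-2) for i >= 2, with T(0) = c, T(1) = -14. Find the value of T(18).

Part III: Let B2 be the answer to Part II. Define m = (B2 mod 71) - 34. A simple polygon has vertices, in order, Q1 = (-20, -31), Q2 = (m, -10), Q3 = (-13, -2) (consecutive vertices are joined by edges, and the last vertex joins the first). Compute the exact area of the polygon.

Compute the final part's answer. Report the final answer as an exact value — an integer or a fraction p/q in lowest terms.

492

Part I: cross terms: (-34*-15 - -38*-5)=320, (-38*20 - 23*-15)=-415, (23*16 - -40*20)=1168, (-40*-5 - -34*16)=744; twice the area = |1817| = 1817; area = 1817/2; boundary points = 2 + 1 + 1 + 3 = 7; strictly interior points = area - boundary/2 + 1 = 906; answer 906
Part II: B1 = 906; c = -2; T(2) = -2*(-14) + 3*(-2) = 22; iterating: T(2)=22, T(3)=-86, T(4)=238, T(5)=-734, T(6)=2182, T(7)=-6566, T(8)=19678, T(9)=-59054, T(10)=177142, T(11)=-531446, T(12)=1594318, T(13)=-4782974, T(14)=14348902, T(15)=-43046726, T(16)=129140158, T(17)=-387420494, T(18)=1162261462; answer 1162261462
Part III: B2 = 1162261462; m = 19; cross terms: (-20*-10 - 19*-31)=789, (19*-2 - -13*-10)=-168, (-13*-31 - -20*-2)=363; twice the area = |984| = 984; area = 492; answer 492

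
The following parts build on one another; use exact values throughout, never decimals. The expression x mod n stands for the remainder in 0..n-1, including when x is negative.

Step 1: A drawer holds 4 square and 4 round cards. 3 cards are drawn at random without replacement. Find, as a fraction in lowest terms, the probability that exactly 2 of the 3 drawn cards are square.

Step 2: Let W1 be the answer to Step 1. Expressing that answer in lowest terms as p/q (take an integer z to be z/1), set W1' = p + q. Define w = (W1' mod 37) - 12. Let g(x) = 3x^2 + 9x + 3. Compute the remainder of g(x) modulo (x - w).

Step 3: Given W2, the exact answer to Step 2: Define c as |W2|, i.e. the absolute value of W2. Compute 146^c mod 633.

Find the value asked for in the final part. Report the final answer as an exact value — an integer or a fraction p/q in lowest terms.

Step 1: total draws C(8,3) = 56; favorable C(4,2)*C(4,1) = 24; P = 3/7; answer 3/7
Step 2: W1 = 3/7; threaded value p + q = 10; w = -2; remainder = value at the root: 3*(-2)^2 + 9*(-2)^1 + 3 = (12) + (-18) + (3) = -3; answer -3
Step 3: W2 = -3; c = 3; squarings mod 633: 146^1=146, 146^2=427; 146^3 = 146^1 * 146^2 = 308 (mod 633); answer 308

308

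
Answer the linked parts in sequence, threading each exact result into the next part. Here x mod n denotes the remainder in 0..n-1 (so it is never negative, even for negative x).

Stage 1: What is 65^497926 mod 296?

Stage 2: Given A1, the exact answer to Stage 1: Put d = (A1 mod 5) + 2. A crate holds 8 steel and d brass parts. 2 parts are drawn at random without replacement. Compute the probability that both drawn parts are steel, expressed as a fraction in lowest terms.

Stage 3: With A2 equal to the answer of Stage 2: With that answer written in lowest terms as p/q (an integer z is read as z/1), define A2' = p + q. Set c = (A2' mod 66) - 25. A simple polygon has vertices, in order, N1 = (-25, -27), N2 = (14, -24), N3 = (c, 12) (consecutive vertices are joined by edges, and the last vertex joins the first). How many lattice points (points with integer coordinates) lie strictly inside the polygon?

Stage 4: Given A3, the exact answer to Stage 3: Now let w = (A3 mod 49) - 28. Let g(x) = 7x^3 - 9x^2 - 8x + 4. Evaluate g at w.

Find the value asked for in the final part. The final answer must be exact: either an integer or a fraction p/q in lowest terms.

Stage 1: squarings mod 296: 65^1=65, 65^2=81, 65^4=49, 65^8=33, 65^16=201, 65^32=145, 65^64=9, 65^128=81, 65^256=49, 65^512=33, 65^1024=201, 65^2048=145, 65^4096=9, 65^8192=81, 65^16384=49, 65^32768=33, 65^65536=201, 65^131072=145, 65^262144=9; 65^497926 = 65^2 * 65^4 * 65^256 * 65^2048 * 65^4096 * 65^32768 * 65^65536 * 65^131072 * 65^262144 = 9 (mod 296); answer 9
Stage 2: A1 = 9; d = 6; total draws C(14,2) = 91; favorable C(8,2) = 28; P = 4/13; answer 4/13
Stage 3: A2 = 4/13; threaded value p + q = 17; c = -8; cross terms: (-25*-24 - 14*-27)=978, (14*12 - -8*-24)=-24, (-8*-27 - -25*12)=516; twice the area = |1470| = 1470; area = 735; boundary points = 3 + 2 + 1 = 6; strictly interior points = area - boundary/2 + 1 = 733; answer 733
Stage 4: A3 = 733; w = 19; 7*(19)^3 - 9*(19)^2 - 8*(19)^1 + 4 = (48013) + (-3249) + (-152) + (4) = 44616; answer 44616

44616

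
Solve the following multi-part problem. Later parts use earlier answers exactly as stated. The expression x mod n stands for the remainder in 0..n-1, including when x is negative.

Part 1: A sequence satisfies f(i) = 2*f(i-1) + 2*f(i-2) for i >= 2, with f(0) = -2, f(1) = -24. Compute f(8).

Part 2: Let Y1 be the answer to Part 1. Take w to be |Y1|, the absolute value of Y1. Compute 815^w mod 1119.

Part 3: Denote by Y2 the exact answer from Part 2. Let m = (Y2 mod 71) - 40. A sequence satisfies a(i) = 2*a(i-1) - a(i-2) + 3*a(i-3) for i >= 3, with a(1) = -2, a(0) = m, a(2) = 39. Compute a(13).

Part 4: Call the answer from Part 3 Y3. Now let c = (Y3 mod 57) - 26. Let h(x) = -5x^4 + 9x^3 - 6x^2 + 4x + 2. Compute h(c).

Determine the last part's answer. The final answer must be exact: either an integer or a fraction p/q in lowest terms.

-15412

Part 1: f(2) = 2*(-24) + 2*(-2) = -52; iterating: f(2)=-52, f(3)=-152, f(4)=-408, f(5)=-1120, f(6)=-3056, f(7)=-8352, f(8)=-22816; answer -22816
Part 2: Y1 = -22816; w = 22816; squarings mod 1119: 815^1=815, 815^2=658, 815^4=1030, 815^8=88, 815^16=1030, 815^32=88, 815^64=1030, 815^128=88, 815^256=1030, 815^512=88, 815^1024=1030, 815^2048=88, 815^4096=1030, 815^8192=88, 815^16384=1030; 815^22816 = 815^32 * 815^256 * 815^2048 * 815^4096 * 815^16384 = 1030 (mod 1119); answer 1030
Part 3: Y2 = 1030; m = -4; a(3) = 2*(39) - 1*(-2) + 3*(-4) = 68; iterating: a(3)=68, a(4)=91, a(5)=231, a(6)=575, a(7)=1192, a(8)=2502, a(9)=5537, a(10)=12148, a(11)=26265, a(12)=56993, a(13)=124165; answer 124165
Part 4: Y3 = 124165; c = -7; -5*(-7)^4 + 9*(-7)^3 - 6*(-7)^2 + 4*(-7)^1 + 2 = (-12005) + (-3087) + (-294) + (-28) + (2) = -15412; answer -15412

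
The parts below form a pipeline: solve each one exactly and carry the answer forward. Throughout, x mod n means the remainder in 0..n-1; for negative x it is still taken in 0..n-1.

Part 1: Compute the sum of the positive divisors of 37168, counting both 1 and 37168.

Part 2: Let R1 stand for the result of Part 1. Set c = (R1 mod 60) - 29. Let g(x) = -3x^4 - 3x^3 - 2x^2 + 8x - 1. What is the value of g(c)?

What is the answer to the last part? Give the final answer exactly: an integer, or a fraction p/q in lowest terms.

-412111

Part 1: 37168 = 2^4 * 23 * 101; sigma = (1 + 2 + 4 + 8 + 16) * (1 + 23) * (1 + 101) = 31 * 24 * 102 = 75888; answer 75888
Part 2: R1 = 75888; c = 19; -3*(19)^4 - 3*(19)^3 - 2*(19)^2 + 8*(19)^1 - 1 = (-390963) + (-20577) + (-722) + (152) + (-1) = -412111; answer -412111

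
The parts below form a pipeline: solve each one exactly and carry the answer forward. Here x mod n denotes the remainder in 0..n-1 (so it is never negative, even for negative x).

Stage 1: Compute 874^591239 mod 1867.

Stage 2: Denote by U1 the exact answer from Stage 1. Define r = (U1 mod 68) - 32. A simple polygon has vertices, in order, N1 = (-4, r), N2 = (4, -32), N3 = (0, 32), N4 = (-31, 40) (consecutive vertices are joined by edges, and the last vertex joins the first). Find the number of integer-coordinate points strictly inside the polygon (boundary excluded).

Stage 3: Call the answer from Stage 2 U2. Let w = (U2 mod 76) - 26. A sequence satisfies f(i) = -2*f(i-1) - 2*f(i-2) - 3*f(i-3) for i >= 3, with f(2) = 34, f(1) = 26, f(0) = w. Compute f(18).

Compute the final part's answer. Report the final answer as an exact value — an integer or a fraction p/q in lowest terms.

116512

Stage 1: squarings mod 1867: 874^1=874, 874^2=273, 874^4=1716, 874^8=397, 874^16=781, 874^32=1319, 874^64=1584, 874^128=1675, 874^256=1391, 874^512=669, 874^1024=1348, 874^2048=513, 874^4096=1789, 874^8192=483, 874^16384=1781, 874^32768=1795, 874^65536=1450, 874^131072=258, 874^262144=1219, 874^524288=1696; 874^591239 = 874^1 * 874^2 * 874^4 * 874^128 * 874^256 * 874^1024 * 874^65536 * 874^524288 = 1715 (mod 1867); answer 1715
Stage 2: U1 = 1715; r = -17; cross terms: (-4*-32 - 4*-17)=196, (4*32 - 0*-32)=128, (0*40 - -31*32)=992, (-31*-17 - -4*40)=687; twice the area = |2003| = 2003; area = 2003/2; boundary points = 1 + 4 + 1 + 3 = 9; strictly interior points = area - boundary/2 + 1 = 998; answer 998
Stage 3: U2 = 998; w = -16; f(3) = -2*(34) - 2*(26) - 3*(-16) = -72; iterating: f(3)=-72, f(4)=-2, f(5)=46, f(6)=128, f(7)=-342, f(8)=290, f(9)=-280, f(10)=1006, f(11)=-2322, f(12)=3472, f(13)=-5318, f(14)=10658, f(15)=-21096, f(16)=36830, f(17)=-63442, f(18)=116512; answer 116512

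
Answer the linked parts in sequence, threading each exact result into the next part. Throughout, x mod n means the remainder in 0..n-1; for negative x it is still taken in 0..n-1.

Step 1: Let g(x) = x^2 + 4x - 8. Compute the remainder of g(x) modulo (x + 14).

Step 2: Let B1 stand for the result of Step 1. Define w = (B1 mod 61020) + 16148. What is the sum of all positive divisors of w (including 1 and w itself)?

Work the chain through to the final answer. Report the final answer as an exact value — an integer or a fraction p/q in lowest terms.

Step 1: remainder = value at the root: 1*(-14)^2 + 4*(-14)^1 - 8 = (196) + (-56) + (-8) = 132; answer 132
Step 2: B1 = 132; w = 16280; 16280 = 2^3 * 5 * 11 * 37; sigma = (1 + 2 + 4 + 8) * (1 + 5) * (1 + 11) * (1 + 37) = 15 * 6 * 12 * 38 = 41040; answer 41040

41040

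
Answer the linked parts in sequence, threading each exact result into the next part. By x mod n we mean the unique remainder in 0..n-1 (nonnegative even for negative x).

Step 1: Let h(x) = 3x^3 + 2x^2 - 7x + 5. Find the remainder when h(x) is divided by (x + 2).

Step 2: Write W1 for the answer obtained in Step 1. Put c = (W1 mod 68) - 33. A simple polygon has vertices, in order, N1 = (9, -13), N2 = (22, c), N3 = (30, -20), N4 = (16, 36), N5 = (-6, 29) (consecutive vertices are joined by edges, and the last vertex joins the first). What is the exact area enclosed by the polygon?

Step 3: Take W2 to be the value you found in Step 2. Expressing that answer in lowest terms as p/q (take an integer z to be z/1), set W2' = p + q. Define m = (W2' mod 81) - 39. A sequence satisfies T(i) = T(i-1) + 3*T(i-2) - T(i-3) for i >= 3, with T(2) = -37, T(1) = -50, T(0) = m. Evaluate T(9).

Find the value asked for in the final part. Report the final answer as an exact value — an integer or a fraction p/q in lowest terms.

Step 1: remainder = value at the root: 3*(-2)^3 + 2*(-2)^2 - 7*(-2)^1 + 5 = (-24) + (8) + (14) + (5) = 3; answer 3
Step 2: W1 = 3; c = -30; cross terms: (9*-30 - 22*-13)=16, (22*-20 - 30*-30)=460, (30*36 - 16*-20)=1400, (16*29 - -6*36)=680, (-6*-13 - 9*29)=-183; twice the area = |2373| = 2373; area = 2373/2; answer 2373/2
Step 3: W2 = 2373/2; threaded value p + q = 2375; m = -13; T(3) = 1*(-37) + 3*(-50) - 1*(-13) = -174; iterating: T(3)=-174, T(4)=-235, T(5)=-720, T(6)=-1251, T(7)=-3176, T(8)=-6209, T(9)=-14486; answer -14486

-14486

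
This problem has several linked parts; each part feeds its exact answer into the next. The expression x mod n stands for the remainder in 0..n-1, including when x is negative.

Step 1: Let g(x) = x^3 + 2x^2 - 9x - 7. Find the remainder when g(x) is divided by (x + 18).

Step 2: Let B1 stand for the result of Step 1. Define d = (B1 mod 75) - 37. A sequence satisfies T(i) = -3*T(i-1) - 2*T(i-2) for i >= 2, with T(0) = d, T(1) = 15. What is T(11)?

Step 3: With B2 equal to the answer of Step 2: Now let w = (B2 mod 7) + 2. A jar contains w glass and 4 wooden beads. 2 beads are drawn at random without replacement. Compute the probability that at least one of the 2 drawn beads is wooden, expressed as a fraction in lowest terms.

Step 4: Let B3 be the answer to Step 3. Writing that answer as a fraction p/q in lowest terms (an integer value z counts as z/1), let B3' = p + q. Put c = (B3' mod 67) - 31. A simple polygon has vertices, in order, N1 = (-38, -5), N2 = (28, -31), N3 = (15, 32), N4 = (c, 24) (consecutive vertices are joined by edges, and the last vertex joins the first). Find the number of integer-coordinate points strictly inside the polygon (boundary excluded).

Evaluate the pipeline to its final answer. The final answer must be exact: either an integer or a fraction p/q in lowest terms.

2307

Step 1: remainder = value at the root: 1*(-18)^3 + 2*(-18)^2 - 9*(-18)^1 - 7 = (-5832) + (648) + (162) + (-7) = -5029; answer -5029
Step 2: B1 = -5029; d = 34; T(2) = -3*(15) - 2*(34) = -113; iterating: T(2)=-113, T(3)=309, T(4)=-701, T(5)=1485, T(6)=-3053, T(7)=6189, T(8)=-12461, T(9)=25005, T(10)=-50093, T(11)=100269; answer 100269
Step 3: B2 = 100269; w = 3; total draws C(7,2) = 21; complement C(3,2) = 3; favorable 21 - 3 = 18; P = 6/7; answer 6/7
Step 4: B3 = 6/7; threaded value p + q = 13; c = -18; cross terms: (-38*-31 - 28*-5)=1318, (28*32 - 15*-31)=1361, (15*24 - -18*32)=936, (-18*-5 - -38*24)=1002; twice the area = |4617| = 4617; area = 4617/2; boundary points = 2 + 1 + 1 + 1 = 5; strictly interior points = area - boundary/2 + 1 = 2307; answer 2307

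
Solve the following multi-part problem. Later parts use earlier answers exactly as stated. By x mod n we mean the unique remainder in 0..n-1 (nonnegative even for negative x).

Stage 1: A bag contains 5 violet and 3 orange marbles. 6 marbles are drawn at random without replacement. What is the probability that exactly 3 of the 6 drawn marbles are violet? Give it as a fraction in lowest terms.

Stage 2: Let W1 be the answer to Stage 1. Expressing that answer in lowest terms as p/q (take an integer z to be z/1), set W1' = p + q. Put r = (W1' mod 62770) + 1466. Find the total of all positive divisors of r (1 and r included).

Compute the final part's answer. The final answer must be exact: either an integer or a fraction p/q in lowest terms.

2880

Stage 1: total draws C(8,6) = 28; favorable C(5,3)*C(3,3) = 10; P = 5/14; answer 5/14
Stage 2: W1 = 5/14; threaded value p + q = 19; r = 1485; 1485 = 3^3 * 5 * 11; sigma = (1 + 3 + 9 + 27) * (1 + 5) * (1 + 11) = 40 * 6 * 12 = 2880; answer 2880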